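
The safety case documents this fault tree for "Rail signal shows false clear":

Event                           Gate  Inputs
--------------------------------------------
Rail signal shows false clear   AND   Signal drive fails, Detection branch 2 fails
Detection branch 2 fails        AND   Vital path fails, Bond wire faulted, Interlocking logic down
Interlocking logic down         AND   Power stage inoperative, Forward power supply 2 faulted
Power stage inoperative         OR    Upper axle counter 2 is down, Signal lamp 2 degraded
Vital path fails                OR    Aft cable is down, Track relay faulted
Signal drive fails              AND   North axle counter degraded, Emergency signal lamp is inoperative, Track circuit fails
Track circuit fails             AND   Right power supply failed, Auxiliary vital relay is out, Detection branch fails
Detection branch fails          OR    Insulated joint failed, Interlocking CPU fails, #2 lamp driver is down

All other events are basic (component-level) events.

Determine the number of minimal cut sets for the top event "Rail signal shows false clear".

12

Detection branch fails [OR]: union of children's cut sets → 3 cut set(s).
Track circuit fails [AND]: one cut set from each child combined → 1 × 1 × 3 = 3 cut set(s).
Signal drive fails [AND]: one cut set from each child combined → 1 × 1 × 3 = 3 cut set(s).
Vital path fails [OR]: union of children's cut sets → 2 cut set(s).
Power stage inoperative [OR]: union of children's cut sets → 2 cut set(s).
Interlocking logic down [AND]: one cut set from each child combined → 2 × 1 = 2 cut set(s).
Detection branch 2 fails [AND]: one cut set from each child combined → 2 × 1 × 2 = 4 cut set(s).
Rail signal shows false clear [AND]: one cut set from each child combined → 3 × 4 = 12 cut set(s).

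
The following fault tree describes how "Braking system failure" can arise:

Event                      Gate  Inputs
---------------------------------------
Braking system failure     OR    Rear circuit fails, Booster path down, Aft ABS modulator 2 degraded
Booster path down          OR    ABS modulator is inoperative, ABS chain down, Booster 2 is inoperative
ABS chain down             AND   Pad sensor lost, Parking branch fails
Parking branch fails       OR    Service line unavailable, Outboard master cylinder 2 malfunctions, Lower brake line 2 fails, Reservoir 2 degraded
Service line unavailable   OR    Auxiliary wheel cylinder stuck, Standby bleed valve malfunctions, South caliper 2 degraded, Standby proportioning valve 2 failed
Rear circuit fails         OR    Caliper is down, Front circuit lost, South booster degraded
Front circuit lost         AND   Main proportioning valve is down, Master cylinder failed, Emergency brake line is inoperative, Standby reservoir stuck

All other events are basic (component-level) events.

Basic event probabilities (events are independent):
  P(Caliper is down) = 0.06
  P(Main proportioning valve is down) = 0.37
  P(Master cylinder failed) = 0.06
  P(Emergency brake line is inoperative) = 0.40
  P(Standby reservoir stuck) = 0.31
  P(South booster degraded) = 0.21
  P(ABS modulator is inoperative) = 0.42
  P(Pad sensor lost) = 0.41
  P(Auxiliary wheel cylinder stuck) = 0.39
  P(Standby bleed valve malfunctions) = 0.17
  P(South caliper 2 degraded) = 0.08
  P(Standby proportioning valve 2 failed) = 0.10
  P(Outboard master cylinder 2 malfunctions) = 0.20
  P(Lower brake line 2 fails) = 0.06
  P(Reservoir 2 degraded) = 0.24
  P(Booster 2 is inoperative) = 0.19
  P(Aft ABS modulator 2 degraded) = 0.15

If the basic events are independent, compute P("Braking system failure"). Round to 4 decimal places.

0.7965

P(Front circuit lost) [AND] = 0.37 × 0.06 × 0.40 × 0.31 = 0.002753
P(Rear circuit fails) [OR] = 1 − (1−0.06) × (1−0.002753) × (1−0.21) = 0.259444
P(Service line unavailable) [OR] = 1 − (1−0.39) × (1−0.17) × (1−0.08) × (1−0.10) = 0.580784
P(Parking branch fails) [OR] = 1 − (1−0.580784) × (1−0.20) × (1−0.06) × (1−0.24) = 0.760410
P(ABS chain down) [AND] = 0.41 × 0.760410 = 0.311768
P(Booster path down) [OR] = 1 − (1−0.42) × (1−0.311768) × (1−0.19) = 0.676669
P(Braking system failure) [OR] = 1 − (1−0.259444) × (1−0.676669) × (1−0.15) = 0.796472
Rounded to 4 decimal places: P(Braking system failure) ≈ 0.7965.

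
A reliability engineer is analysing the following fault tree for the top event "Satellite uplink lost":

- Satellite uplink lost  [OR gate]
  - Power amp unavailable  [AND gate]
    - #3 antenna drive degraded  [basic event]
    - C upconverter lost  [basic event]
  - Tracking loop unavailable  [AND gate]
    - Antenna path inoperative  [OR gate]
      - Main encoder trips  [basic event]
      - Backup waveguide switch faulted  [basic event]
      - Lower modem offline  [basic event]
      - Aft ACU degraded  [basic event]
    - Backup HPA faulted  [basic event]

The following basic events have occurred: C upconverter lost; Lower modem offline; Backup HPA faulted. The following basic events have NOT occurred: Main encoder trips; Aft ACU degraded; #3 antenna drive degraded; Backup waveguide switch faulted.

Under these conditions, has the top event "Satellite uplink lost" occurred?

Power amp unavailable [AND]: #3 antenna drive degraded=not, C upconverter lost=occurs → not all inputs occur → does not occur.
Antenna path inoperative [OR]: Main encoder trips=not, Backup waveguide switch faulted=not, Lower modem offline=occurs, Aft ACU degraded=not → at least one input occurs → occurs.
Tracking loop unavailable [AND]: Antenna path inoperative=occurs, Backup HPA faulted=occurs → all inputs occur → occurs.
Satellite uplink lost [OR]: Power amp unavailable=not, Tracking loop unavailable=occurs → at least one input occurs → occurs.

Yes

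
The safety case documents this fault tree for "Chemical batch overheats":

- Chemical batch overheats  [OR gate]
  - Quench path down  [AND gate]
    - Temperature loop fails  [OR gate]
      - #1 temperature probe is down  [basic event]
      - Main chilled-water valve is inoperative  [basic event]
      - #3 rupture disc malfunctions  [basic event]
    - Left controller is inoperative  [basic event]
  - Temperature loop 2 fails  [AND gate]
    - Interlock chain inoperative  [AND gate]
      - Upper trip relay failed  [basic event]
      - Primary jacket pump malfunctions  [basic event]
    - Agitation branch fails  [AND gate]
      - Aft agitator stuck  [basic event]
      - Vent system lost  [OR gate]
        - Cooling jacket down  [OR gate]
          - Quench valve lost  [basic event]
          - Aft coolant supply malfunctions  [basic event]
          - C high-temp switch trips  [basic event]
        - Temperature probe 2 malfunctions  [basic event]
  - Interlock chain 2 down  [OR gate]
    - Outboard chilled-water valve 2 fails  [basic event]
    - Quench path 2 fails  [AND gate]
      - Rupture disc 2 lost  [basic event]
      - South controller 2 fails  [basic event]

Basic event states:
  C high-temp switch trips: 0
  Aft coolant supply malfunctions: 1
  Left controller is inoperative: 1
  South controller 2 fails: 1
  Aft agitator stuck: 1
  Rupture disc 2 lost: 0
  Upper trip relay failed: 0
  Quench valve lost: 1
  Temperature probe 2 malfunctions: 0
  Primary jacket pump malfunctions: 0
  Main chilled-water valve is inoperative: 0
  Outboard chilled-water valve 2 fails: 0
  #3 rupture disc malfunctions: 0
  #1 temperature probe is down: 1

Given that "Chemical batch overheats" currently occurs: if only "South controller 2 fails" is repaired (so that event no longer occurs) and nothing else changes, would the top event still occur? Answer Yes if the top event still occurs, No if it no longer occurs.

Counterfactual: set "South controller 2 fails" to not occurred.
Temperature loop fails [OR]: #1 temperature probe is down=occurs, Main chilled-water valve is inoperative=not, #3 rupture disc malfunctions=not → at least one input occurs → occurs.
Quench path down [AND]: Temperature loop fails=occurs, Left controller is inoperative=occurs → all inputs occur → occurs.
Interlock chain inoperative [AND]: Upper trip relay failed=not, Primary jacket pump malfunctions=not → not all inputs occur → does not occur.
Cooling jacket down [OR]: Quench valve lost=occurs, Aft coolant supply malfunctions=occurs, C high-temp switch trips=not → at least one input occurs → occurs.
Vent system lost [OR]: Cooling jacket down=occurs, Temperature probe 2 malfunctions=not → at least one input occurs → occurs.
Agitation branch fails [AND]: Aft agitator stuck=occurs, Vent system lost=occurs → all inputs occur → occurs.
Temperature loop 2 fails [AND]: Interlock chain inoperative=not, Agitation branch fails=occurs → not all inputs occur → does not occur.
Quench path 2 fails [AND]: Rupture disc 2 lost=not, South controller 2 fails=not → not all inputs occur → does not occur.
Interlock chain 2 down [OR]: Outboard chilled-water valve 2 fails=not, Quench path 2 fails=not → no input occurs → does not occur.
Chemical batch overheats [OR]: Quench path down=occurs, Temperature loop 2 fails=not, Interlock chain 2 down=not → at least one input occurs → occurs.

Yes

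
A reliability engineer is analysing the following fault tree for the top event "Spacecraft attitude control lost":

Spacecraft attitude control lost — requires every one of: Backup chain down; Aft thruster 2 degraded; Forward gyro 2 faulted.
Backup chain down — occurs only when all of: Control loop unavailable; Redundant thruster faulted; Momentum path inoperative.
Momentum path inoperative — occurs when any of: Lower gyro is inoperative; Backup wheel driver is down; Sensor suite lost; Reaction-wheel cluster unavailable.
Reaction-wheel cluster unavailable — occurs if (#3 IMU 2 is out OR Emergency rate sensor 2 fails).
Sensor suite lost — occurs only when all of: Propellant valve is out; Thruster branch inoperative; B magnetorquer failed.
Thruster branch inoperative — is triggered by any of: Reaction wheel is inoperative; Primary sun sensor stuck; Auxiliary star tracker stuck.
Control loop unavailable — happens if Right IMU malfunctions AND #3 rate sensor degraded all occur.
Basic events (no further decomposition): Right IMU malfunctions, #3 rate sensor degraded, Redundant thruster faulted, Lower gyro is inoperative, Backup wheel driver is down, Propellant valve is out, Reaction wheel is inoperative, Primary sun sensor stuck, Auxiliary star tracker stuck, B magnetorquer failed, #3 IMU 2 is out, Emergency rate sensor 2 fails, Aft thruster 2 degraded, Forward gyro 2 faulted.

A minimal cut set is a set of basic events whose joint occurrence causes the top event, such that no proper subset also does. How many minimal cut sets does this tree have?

Control loop unavailable [AND]: one cut set from each child combined → 1 × 1 = 1 cut set(s).
Thruster branch inoperative [OR]: union of children's cut sets → 3 cut set(s).
Sensor suite lost [AND]: one cut set from each child combined → 1 × 3 × 1 = 3 cut set(s).
Reaction-wheel cluster unavailable [OR]: union of children's cut sets → 2 cut set(s).
Momentum path inoperative [OR]: union of children's cut sets → 7 cut set(s).
Backup chain down [AND]: one cut set from each child combined → 1 × 1 × 7 = 7 cut set(s).
Spacecraft attitude control lost [AND]: one cut set from each child combined → 7 × 1 × 1 = 7 cut set(s).
Minimal cut sets: {#3 rate sensor degraded, Aft thruster 2 degraded, Forward gyro 2 faulted, Lower gyro is inoperative, Redundant thruster faulted, Right IMU malfunctions}; {#3 rate sensor degraded, Aft thruster 2 degraded, Backup wheel driver is down, Forward gyro 2 faulted, Redundant thruster faulted, Right IMU malfunctions}; {#3 rate sensor degraded, Aft thruster 2 degraded, B magnetorquer failed, Forward gyro 2 faulted, Propellant valve is out, Reaction wheel is inoperative, Redundant thruster faulted, Right IMU malfunctions}; {#3 rate sensor degraded, Aft thruster 2 degraded, B magnetorquer failed, Forward gyro 2 faulted, Primary sun sensor stuck, Propellant valve is out, Redundant thruster faulted, Right IMU malfunctions}; {#3 rate sensor degraded, Aft thruster 2 degraded, Auxiliary star tracker stuck, B magnetorquer failed, Forward gyro 2 faulted, Propellant valve is out, Redundant thruster faulted, Right IMU malfunctions}; {#3 IMU 2 is out, #3 rate sensor degraded, Aft thruster 2 degraded, Forward gyro 2 faulted, Redundant thruster faulted, Right IMU malfunctions}; {#3 rate sensor degraded, Aft thruster 2 degraded, Emergency rate sensor 2 fails, Forward gyro 2 faulted, Redundant thruster faulted, Right IMU malfunctions}.

7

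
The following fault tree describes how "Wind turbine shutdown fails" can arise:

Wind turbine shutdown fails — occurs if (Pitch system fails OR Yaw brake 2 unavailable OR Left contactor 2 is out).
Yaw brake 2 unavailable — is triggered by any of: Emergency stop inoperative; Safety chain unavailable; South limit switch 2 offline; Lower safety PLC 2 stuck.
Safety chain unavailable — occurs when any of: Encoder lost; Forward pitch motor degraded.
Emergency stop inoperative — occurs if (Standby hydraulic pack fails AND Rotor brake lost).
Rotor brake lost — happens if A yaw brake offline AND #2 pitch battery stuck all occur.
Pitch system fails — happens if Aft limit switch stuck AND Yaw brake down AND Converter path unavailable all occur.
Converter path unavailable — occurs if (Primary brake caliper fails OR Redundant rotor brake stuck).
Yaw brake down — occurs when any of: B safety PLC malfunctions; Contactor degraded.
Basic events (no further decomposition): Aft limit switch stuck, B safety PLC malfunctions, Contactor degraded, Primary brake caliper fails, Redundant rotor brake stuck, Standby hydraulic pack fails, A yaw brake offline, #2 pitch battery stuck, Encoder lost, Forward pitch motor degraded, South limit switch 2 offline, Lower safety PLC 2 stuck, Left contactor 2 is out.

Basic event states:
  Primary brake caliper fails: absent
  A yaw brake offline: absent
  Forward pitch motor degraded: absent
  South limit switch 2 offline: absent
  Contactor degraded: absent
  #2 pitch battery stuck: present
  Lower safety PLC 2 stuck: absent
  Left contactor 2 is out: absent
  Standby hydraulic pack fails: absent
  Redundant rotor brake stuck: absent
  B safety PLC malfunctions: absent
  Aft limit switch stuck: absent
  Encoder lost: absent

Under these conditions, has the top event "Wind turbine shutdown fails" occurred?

No

Yaw brake down [OR]: B safety PLC malfunctions=not, Contactor degraded=not → no input occurs → does not occur.
Converter path unavailable [OR]: Primary brake caliper fails=not, Redundant rotor brake stuck=not → no input occurs → does not occur.
Pitch system fails [AND]: Aft limit switch stuck=not, Yaw brake down=not, Converter path unavailable=not → not all inputs occur → does not occur.
Rotor brake lost [AND]: A yaw brake offline=not, #2 pitch battery stuck=occurs → not all inputs occur → does not occur.
Emergency stop inoperative [AND]: Standby hydraulic pack fails=not, Rotor brake lost=not → not all inputs occur → does not occur.
Safety chain unavailable [OR]: Encoder lost=not, Forward pitch motor degraded=not → no input occurs → does not occur.
Yaw brake 2 unavailable [OR]: Emergency stop inoperative=not, Safety chain unavailable=not, South limit switch 2 offline=not, Lower safety PLC 2 stuck=not → no input occurs → does not occur.
Wind turbine shutdown fails [OR]: Pitch system fails=not, Yaw brake 2 unavailable=not, Left contactor 2 is out=not → no input occurs → does not occur.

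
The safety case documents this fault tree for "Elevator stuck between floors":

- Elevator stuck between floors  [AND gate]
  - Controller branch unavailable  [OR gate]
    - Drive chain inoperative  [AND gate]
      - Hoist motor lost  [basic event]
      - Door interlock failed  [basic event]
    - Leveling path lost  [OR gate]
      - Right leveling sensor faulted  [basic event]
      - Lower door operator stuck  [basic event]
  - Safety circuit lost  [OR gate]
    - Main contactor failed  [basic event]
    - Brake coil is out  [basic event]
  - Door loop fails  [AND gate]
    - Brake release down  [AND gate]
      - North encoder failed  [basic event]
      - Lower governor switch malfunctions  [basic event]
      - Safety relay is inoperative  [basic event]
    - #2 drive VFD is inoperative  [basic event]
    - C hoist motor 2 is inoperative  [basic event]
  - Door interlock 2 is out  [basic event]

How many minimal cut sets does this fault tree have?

6

Drive chain inoperative [AND]: one cut set from each child combined → 1 × 1 = 1 cut set(s).
Leveling path lost [OR]: union of children's cut sets → 2 cut set(s).
Controller branch unavailable [OR]: union of children's cut sets → 3 cut set(s).
Safety circuit lost [OR]: union of children's cut sets → 2 cut set(s).
Brake release down [AND]: one cut set from each child combined → 1 × 1 × 1 = 1 cut set(s).
Door loop fails [AND]: one cut set from each child combined → 1 × 1 × 1 = 1 cut set(s).
Elevator stuck between floors [AND]: one cut set from each child combined → 3 × 2 × 1 × 1 = 6 cut set(s).
Minimal cut sets: {#2 drive VFD is inoperative, C hoist motor 2 is inoperative, Door interlock 2 is out, Door interlock failed, Hoist motor lost, Lower governor switch malfunctions, Main contactor failed, North encoder failed, Safety relay is inoperative}; {#2 drive VFD is inoperative, Brake coil is out, C hoist motor 2 is inoperative, Door interlock 2 is out, Door interlock failed, Hoist motor lost, Lower governor switch malfunctions, North encoder failed, Safety relay is inoperative}; {#2 drive VFD is inoperative, C hoist motor 2 is inoperative, Door interlock 2 is out, Lower governor switch malfunctions, Main contactor failed, North encoder failed, Right leveling sensor faulted, Safety relay is inoperative}; {#2 drive VFD is inoperative, Brake coil is out, C hoist motor 2 is inoperative, Door interlock 2 is out, Lower governor switch malfunctions, North encoder failed, Right leveling sensor faulted, Safety relay is inoperative}; {#2 drive VFD is inoperative, C hoist motor 2 is inoperative, Door interlock 2 is out, Lower door operator stuck, Lower governor switch malfunctions, Main contactor failed, North encoder failed, Safety relay is inoperative}; {#2 drive VFD is inoperative, Brake coil is out, C hoist motor 2 is inoperative, Door interlock 2 is out, Lower door operator stuck, Lower governor switch malfunctions, North encoder failed, Safety relay is inoperative}.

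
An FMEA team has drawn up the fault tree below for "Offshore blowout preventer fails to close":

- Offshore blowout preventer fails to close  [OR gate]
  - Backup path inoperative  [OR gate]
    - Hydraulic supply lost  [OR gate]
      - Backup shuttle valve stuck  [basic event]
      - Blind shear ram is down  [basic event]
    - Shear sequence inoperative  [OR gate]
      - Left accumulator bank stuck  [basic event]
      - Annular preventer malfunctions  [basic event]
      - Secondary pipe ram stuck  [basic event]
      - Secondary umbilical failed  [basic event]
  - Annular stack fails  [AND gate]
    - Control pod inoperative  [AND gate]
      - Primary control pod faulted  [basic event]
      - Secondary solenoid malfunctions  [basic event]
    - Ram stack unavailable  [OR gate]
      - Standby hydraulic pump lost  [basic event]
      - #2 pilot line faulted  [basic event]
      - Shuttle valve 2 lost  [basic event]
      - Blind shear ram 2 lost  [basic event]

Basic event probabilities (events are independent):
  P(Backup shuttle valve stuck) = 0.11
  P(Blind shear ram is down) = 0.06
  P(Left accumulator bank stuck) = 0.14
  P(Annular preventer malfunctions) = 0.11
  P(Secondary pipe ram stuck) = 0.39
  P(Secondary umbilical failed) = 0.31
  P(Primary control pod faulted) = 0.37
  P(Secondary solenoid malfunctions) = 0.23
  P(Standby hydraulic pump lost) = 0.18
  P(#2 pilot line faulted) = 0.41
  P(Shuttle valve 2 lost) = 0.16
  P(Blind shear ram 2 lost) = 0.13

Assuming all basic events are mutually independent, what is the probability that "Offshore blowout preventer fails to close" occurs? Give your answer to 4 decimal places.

P(Hydraulic supply lost) [OR] = 1 − (1−0.11) × (1−0.06) = 0.163400
P(Shear sequence inoperative) [OR] = 1 − (1−0.14) × (1−0.11) × (1−0.39) × (1−0.31) = 0.677843
P(Backup path inoperative) [OR] = 1 − (1−0.163400) × (1−0.677843) = 0.730483
P(Control pod inoperative) [AND] = 0.37 × 0.23 = 0.085100
P(Ram stack unavailable) [OR] = 1 − (1−0.18) × (1−0.41) × (1−0.16) × (1−0.13) = 0.646439
P(Annular stack fails) [AND] = 0.085100 × 0.646439 = 0.055012
P(Offshore blowout preventer fails to close) [OR] = 1 − (1−0.730483) × (1−0.055012) = 0.745310
Rounded to 4 decimal places: P(Offshore blowout preventer fails to close) ≈ 0.7453.

0.7453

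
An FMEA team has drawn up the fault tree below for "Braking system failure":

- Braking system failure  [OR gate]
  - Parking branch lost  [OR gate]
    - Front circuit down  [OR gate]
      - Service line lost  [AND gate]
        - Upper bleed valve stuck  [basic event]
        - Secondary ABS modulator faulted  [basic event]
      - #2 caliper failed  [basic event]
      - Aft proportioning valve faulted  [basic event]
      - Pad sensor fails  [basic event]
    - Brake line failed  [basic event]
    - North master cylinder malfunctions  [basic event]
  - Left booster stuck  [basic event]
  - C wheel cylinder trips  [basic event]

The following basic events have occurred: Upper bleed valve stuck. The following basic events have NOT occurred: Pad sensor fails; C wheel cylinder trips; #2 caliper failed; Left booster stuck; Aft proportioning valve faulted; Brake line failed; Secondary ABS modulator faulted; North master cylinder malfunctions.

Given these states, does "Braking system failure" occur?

Service line lost [AND]: Upper bleed valve stuck=occurs, Secondary ABS modulator faulted=not → not all inputs occur → does not occur.
Front circuit down [OR]: Service line lost=not, #2 caliper failed=not, Aft proportioning valve faulted=not, Pad sensor fails=not → no input occurs → does not occur.
Parking branch lost [OR]: Front circuit down=not, Brake line failed=not, North master cylinder malfunctions=not → no input occurs → does not occur.
Braking system failure [OR]: Parking branch lost=not, Left booster stuck=not, C wheel cylinder trips=not → no input occurs → does not occur.

No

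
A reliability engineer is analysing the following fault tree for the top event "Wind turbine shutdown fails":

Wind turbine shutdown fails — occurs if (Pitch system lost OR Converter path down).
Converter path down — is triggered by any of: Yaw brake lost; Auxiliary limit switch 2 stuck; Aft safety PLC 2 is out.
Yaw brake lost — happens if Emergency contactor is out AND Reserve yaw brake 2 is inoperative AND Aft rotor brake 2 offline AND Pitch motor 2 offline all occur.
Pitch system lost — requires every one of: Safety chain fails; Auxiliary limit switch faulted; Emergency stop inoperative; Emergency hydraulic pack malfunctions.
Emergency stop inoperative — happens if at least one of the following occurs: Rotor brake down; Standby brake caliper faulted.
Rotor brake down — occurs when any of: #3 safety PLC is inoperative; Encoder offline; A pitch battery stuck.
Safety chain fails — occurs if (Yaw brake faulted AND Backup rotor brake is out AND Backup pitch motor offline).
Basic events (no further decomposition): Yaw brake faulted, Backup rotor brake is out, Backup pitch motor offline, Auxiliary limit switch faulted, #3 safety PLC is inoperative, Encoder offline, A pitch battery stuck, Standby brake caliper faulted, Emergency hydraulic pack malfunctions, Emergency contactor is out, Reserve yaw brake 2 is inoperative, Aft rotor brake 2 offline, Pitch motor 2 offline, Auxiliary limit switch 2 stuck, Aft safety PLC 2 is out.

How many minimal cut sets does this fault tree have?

7

Safety chain fails [AND]: one cut set from each child combined → 1 × 1 × 1 = 1 cut set(s).
Rotor brake down [OR]: union of children's cut sets → 3 cut set(s).
Emergency stop inoperative [OR]: union of children's cut sets → 4 cut set(s).
Pitch system lost [AND]: one cut set from each child combined → 1 × 1 × 4 × 1 = 4 cut set(s).
Yaw brake lost [AND]: one cut set from each child combined → 1 × 1 × 1 × 1 = 1 cut set(s).
Converter path down [OR]: union of children's cut sets → 3 cut set(s).
Wind turbine shutdown fails [OR]: union of children's cut sets → 7 cut set(s).
Minimal cut sets: {#3 safety PLC is inoperative, Auxiliary limit switch faulted, Backup pitch motor offline, Backup rotor brake is out, Emergency hydraulic pack malfunctions, Yaw brake faulted}; {Auxiliary limit switch faulted, Backup pitch motor offline, Backup rotor brake is out, Emergency hydraulic pack malfunctions, Encoder offline, Yaw brake faulted}; {A pitch battery stuck, Auxiliary limit switch faulted, Backup pitch motor offline, Backup rotor brake is out, Emergency hydraulic pack malfunctions, Yaw brake faulted}; {Auxiliary limit switch faulted, Backup pitch motor offline, Backup rotor brake is out, Emergency hydraulic pack malfunctions, Standby brake caliper faulted, Yaw brake faulted}; {Aft rotor brake 2 offline, Emergency contactor is out, Pitch motor 2 offline, Reserve yaw brake 2 is inoperative}; {Auxiliary limit switch 2 stuck}; {Aft safety PLC 2 is out}.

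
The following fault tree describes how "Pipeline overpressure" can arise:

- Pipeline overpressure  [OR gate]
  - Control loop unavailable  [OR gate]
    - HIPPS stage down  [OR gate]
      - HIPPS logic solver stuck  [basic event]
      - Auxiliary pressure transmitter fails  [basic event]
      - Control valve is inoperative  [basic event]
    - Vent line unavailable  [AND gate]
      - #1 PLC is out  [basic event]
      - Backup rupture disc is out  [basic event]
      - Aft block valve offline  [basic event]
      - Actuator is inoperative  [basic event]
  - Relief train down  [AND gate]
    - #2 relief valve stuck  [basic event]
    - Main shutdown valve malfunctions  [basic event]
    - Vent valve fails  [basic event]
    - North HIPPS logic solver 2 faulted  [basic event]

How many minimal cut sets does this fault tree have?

HIPPS stage down [OR]: union of children's cut sets → 3 cut set(s).
Vent line unavailable [AND]: one cut set from each child combined → 1 × 1 × 1 × 1 = 1 cut set(s).
Control loop unavailable [OR]: union of children's cut sets → 4 cut set(s).
Relief train down [AND]: one cut set from each child combined → 1 × 1 × 1 × 1 = 1 cut set(s).
Pipeline overpressure [OR]: union of children's cut sets → 5 cut set(s).
Minimal cut sets: {HIPPS logic solver stuck}; {Auxiliary pressure transmitter fails}; {Control valve is inoperative}; {#1 PLC is out, Actuator is inoperative, Aft block valve offline, Backup rupture disc is out}; {#2 relief valve stuck, Main shutdown valve malfunctions, North HIPPS logic solver 2 faulted, Vent valve fails}.

5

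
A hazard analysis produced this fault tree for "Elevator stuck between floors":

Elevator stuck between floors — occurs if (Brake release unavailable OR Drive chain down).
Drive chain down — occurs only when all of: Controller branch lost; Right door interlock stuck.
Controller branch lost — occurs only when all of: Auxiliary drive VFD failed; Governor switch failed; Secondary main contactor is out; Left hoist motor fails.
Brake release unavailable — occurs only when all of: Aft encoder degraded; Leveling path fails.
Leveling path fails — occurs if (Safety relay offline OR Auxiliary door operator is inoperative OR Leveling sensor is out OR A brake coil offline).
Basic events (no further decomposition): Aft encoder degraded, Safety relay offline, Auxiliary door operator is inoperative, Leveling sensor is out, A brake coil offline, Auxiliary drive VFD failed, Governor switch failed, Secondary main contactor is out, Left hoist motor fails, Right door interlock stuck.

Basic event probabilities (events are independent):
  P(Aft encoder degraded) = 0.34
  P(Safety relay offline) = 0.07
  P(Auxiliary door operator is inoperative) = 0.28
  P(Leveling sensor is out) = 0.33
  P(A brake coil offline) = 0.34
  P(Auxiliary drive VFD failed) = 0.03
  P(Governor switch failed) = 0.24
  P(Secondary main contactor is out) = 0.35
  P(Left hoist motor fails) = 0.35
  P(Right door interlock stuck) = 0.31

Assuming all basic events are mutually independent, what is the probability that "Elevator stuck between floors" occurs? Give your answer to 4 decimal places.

0.2395

P(Leveling path fails) [OR] = 1 − (1−0.07) × (1−0.28) × (1−0.33) × (1−0.34) = 0.703903
P(Brake release unavailable) [AND] = 0.34 × 0.703903 = 0.239327
P(Controller branch lost) [AND] = 0.03 × 0.24 × 0.35 × 0.35 = 0.000882
P(Drive chain down) [AND] = 0.000882 × 0.31 = 0.000273
P(Elevator stuck between floors) [OR] = 1 − (1−0.239327) × (1−0.000273) = 0.239535
Rounded to 4 decimal places: P(Elevator stuck between floors) ≈ 0.2395.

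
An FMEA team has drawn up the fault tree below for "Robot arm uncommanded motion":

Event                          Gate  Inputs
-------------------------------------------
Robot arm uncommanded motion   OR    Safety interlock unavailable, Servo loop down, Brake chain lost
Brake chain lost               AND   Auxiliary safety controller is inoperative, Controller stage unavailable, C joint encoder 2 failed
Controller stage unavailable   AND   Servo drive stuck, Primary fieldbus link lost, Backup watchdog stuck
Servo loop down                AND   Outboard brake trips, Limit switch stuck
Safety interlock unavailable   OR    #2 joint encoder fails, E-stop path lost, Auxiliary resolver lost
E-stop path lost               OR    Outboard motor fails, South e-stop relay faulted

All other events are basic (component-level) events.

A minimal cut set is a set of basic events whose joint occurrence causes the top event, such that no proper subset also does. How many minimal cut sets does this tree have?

E-stop path lost [OR]: union of children's cut sets → 2 cut set(s).
Safety interlock unavailable [OR]: union of children's cut sets → 4 cut set(s).
Servo loop down [AND]: one cut set from each child combined → 1 × 1 = 1 cut set(s).
Controller stage unavailable [AND]: one cut set from each child combined → 1 × 1 × 1 = 1 cut set(s).
Brake chain lost [AND]: one cut set from each child combined → 1 × 1 × 1 = 1 cut set(s).
Robot arm uncommanded motion [OR]: union of children's cut sets → 6 cut set(s).
Minimal cut sets: {#2 joint encoder fails}; {Outboard motor fails}; {South e-stop relay faulted}; {Auxiliary resolver lost}; {Limit switch stuck, Outboard brake trips}; {Auxiliary safety controller is inoperative, Backup watchdog stuck, C joint encoder 2 failed, Primary fieldbus link lost, Servo drive stuck}.

6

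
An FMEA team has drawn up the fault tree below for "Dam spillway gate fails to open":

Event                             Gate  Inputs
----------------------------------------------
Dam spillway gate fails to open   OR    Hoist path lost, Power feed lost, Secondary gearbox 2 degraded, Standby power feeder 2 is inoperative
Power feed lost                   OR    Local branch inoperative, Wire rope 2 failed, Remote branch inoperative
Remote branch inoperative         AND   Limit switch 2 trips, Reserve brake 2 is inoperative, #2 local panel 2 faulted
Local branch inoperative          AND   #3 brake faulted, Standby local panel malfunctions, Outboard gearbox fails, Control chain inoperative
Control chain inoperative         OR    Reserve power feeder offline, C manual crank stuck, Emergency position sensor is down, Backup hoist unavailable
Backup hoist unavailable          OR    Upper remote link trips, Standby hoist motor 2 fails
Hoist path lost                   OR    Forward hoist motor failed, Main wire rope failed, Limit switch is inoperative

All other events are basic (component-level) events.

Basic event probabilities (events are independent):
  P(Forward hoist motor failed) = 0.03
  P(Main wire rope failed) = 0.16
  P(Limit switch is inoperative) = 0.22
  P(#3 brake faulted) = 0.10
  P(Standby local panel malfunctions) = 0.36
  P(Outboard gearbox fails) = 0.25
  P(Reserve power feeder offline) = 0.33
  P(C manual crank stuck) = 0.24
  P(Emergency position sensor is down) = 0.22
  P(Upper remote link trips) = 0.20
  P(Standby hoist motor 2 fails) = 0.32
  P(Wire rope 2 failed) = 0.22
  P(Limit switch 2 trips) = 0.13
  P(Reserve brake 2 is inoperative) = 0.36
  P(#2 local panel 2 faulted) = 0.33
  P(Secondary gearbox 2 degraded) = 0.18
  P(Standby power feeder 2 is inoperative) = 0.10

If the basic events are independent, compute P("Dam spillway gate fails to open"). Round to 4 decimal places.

P(Hoist path lost) [OR] = 1 − (1−0.03) × (1−0.16) × (1−0.22) = 0.364456
P(Backup hoist unavailable) [OR] = 1 − (1−0.20) × (1−0.32) = 0.456000
P(Control chain inoperative) [OR] = 1 − (1−0.33) × (1−0.24) × (1−0.22) × (1−0.456000) = 0.783936
P(Local branch inoperative) [AND] = 0.10 × 0.36 × 0.25 × 0.783936 = 0.007055
P(Remote branch inoperative) [AND] = 0.13 × 0.36 × 0.33 = 0.015444
P(Power feed lost) [OR] = 1 − (1−0.007055) × (1−0.22) × (1−0.015444) = 0.237464
P(Dam spillway gate fails to open) [OR] = 1 − (1−0.364456) × (1−0.237464) × (1−0.18) × (1−0.10) = 0.642347
Rounded to 4 decimal places: P(Dam spillway gate fails to open) ≈ 0.6423.

0.6423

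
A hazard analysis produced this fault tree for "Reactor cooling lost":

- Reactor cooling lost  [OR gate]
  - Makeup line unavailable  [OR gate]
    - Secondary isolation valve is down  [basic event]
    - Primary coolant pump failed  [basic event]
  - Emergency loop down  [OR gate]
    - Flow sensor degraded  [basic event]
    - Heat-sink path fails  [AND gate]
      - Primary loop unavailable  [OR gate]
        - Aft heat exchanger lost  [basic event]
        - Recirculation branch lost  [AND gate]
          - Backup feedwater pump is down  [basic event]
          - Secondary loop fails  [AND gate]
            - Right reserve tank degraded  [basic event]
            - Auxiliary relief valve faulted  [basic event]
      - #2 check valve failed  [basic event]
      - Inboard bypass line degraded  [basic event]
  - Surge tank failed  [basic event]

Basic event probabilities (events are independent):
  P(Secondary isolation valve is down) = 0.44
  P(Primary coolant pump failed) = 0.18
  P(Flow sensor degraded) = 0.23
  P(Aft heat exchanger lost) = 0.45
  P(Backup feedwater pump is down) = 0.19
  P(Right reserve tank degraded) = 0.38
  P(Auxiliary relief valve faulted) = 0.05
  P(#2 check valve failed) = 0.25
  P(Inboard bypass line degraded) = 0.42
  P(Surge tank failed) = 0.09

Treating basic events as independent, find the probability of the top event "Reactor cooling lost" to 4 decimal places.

0.6935

P(Makeup line unavailable) [OR] = 1 − (1−0.44) × (1−0.18) = 0.540800
P(Secondary loop fails) [AND] = 0.38 × 0.05 = 0.019000
P(Recirculation branch lost) [AND] = 0.19 × 0.019000 = 0.003610
P(Primary loop unavailable) [OR] = 1 − (1−0.45) × (1−0.003610) = 0.451986
P(Heat-sink path fails) [AND] = 0.451986 × 0.25 × 0.42 = 0.047459
P(Emergency loop down) [OR] = 1 − (1−0.23) × (1−0.047459) = 0.266543
P(Reactor cooling lost) [OR] = 1 − (1−0.540800) × (1−0.266543) × (1−0.09) = 0.693509
Rounded to 4 decimal places: P(Reactor cooling lost) ≈ 0.6935.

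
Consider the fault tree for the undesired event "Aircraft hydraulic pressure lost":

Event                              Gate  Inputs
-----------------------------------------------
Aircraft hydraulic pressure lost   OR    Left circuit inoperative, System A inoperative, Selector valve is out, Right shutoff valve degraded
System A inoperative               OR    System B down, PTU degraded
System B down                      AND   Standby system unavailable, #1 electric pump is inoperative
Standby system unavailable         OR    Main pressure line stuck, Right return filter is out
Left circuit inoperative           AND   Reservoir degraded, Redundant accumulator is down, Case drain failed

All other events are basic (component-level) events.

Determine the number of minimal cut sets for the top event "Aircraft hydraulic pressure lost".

6

Left circuit inoperative [AND]: one cut set from each child combined → 1 × 1 × 1 = 1 cut set(s).
Standby system unavailable [OR]: union of children's cut sets → 2 cut set(s).
System B down [AND]: one cut set from each child combined → 2 × 1 = 2 cut set(s).
System A inoperative [OR]: union of children's cut sets → 3 cut set(s).
Aircraft hydraulic pressure lost [OR]: union of children's cut sets → 6 cut set(s).
Minimal cut sets: {Case drain failed, Redundant accumulator is down, Reservoir degraded}; {#1 electric pump is inoperative, Main pressure line stuck}; {#1 electric pump is inoperative, Right return filter is out}; {PTU degraded}; {Selector valve is out}; {Right shutoff valve degraded}.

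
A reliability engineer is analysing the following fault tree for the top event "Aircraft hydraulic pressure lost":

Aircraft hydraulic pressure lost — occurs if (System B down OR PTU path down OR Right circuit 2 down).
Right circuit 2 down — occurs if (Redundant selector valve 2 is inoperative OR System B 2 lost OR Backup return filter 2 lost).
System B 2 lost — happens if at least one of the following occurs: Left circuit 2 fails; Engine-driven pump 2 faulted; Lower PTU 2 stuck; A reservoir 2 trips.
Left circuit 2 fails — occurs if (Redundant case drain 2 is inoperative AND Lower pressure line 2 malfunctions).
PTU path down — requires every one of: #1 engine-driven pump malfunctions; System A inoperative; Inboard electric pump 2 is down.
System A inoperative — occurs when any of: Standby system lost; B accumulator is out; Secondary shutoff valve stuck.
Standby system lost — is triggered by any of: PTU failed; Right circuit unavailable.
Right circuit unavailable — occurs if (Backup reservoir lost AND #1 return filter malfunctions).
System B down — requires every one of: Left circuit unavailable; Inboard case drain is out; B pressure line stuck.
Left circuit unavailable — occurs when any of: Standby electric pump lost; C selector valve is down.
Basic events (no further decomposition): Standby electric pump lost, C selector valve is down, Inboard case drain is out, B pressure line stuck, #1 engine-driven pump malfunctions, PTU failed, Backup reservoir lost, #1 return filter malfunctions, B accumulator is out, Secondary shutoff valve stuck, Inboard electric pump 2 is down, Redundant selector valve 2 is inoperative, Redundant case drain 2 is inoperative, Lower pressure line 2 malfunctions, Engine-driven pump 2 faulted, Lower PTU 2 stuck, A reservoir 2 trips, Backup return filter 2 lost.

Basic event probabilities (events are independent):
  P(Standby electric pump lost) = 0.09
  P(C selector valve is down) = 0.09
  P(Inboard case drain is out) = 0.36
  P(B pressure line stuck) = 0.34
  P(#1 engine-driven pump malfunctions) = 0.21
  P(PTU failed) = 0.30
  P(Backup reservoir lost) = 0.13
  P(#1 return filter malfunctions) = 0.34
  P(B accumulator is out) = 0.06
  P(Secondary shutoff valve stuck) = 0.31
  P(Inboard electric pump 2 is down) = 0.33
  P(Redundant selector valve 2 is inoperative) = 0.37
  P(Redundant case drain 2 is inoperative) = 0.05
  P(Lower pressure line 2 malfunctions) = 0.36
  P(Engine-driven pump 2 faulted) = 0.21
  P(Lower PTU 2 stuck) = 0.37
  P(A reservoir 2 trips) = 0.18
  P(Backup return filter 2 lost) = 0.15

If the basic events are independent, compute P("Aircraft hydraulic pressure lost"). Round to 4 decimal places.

0.7981

P(Left circuit unavailable) [OR] = 1 − (1−0.09) × (1−0.09) = 0.171900
P(System B down) [AND] = 0.171900 × 0.36 × 0.34 = 0.021041
P(Right circuit unavailable) [AND] = 0.13 × 0.34 = 0.044200
P(Standby system lost) [OR] = 1 − (1−0.30) × (1−0.044200) = 0.330940
P(System A inoperative) [OR] = 1 − (1−0.330940) × (1−0.06) × (1−0.31) = 0.566048
P(PTU path down) [AND] = 0.21 × 0.566048 × 0.33 = 0.039227
P(Left circuit 2 fails) [AND] = 0.05 × 0.36 = 0.018000
P(System B 2 lost) [OR] = 1 − (1−0.018000) × (1−0.21) × (1−0.37) × (1−0.18) = 0.599232
P(Right circuit 2 down) [OR] = 1 − (1−0.37) × (1−0.599232) × (1−0.15) = 0.785389
P(Aircraft hydraulic pressure lost) [OR] = 1 − (1−0.021041) × (1−0.039227) × (1−0.785389) = 0.798146
Rounded to 4 decimal places: P(Aircraft hydraulic pressure lost) ≈ 0.7981.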